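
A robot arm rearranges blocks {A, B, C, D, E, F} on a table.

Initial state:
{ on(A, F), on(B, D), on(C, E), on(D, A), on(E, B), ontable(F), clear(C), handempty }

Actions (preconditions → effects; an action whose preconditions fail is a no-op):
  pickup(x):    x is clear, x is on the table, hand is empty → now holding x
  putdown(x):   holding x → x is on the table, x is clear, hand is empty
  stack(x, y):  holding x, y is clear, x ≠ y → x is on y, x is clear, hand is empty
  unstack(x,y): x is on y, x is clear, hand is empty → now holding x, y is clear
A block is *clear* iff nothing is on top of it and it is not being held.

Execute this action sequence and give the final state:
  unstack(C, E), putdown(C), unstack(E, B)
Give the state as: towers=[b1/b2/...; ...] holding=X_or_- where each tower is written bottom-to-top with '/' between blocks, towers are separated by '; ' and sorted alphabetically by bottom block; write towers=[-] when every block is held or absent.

step 1 (unstack(C, E)): towers=[F/A/D/B/E] holding=C
step 2 (putdown(C)): towers=[C; F/A/D/B/E] holding=-
step 3 (unstack(E, B)): towers=[C; F/A/D/B] holding=E

towers=[C; F/A/D/B] holding=E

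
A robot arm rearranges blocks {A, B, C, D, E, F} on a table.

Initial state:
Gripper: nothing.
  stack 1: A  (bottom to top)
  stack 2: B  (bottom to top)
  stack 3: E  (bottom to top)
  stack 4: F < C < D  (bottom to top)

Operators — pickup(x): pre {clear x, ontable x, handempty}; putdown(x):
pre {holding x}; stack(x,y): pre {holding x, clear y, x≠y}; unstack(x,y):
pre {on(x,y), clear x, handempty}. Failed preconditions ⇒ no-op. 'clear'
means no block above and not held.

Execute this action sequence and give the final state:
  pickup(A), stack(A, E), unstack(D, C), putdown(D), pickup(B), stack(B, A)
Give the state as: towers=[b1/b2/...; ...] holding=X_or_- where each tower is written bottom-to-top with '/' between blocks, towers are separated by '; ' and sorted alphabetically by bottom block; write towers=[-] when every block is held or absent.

towers=[D; E/A/B; F/C] holding=-

step 1 (pickup(A)): towers=[B; E; F/C/D] holding=A
step 2 (stack(A, E)): towers=[B; E/A; F/C/D] holding=-
step 3 (unstack(D, C)): towers=[B; E/A; F/C] holding=D
step 4 (putdown(D)): towers=[B; D; E/A; F/C] holding=-
step 5 (pickup(B)): towers=[D; E/A; F/C] holding=B
step 6 (stack(B, A)): towers=[D; E/A/B; F/C] holding=-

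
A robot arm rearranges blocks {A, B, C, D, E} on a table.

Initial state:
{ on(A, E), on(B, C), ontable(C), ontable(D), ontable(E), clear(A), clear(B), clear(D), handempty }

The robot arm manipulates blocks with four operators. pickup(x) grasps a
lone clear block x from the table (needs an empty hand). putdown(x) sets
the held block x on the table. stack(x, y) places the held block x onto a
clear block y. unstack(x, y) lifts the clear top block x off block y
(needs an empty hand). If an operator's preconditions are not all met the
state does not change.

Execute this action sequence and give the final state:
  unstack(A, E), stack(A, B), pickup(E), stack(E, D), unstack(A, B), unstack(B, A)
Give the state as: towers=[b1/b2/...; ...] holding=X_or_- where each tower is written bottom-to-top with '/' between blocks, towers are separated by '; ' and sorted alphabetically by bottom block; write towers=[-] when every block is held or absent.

step 1 (unstack(A, E)): towers=[C/B; D; E] holding=A
step 2 (stack(A, B)): towers=[C/B/A; D; E] holding=-
step 3 (pickup(E)): towers=[C/B/A; D] holding=E
step 4 (stack(E, D)): towers=[C/B/A; D/E] holding=-
step 5 (unstack(A, B)): towers=[C/B; D/E] holding=A
step 6 (unstack(B, A)) [no-op]: towers=[C/B; D/E] holding=A

towers=[C/B; D/E] holding=A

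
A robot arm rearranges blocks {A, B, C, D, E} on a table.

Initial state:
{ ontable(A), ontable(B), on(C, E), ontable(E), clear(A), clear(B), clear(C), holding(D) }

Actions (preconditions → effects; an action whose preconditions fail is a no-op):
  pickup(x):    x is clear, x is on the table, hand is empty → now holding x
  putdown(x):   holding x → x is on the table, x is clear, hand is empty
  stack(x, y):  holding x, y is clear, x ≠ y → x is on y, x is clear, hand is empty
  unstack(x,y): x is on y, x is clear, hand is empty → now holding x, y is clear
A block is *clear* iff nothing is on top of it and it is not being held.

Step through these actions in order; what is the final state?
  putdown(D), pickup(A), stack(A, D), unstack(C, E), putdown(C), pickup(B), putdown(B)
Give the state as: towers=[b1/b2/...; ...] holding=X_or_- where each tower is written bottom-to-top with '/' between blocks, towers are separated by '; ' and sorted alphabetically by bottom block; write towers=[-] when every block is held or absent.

towers=[B; C; D/A; E] holding=-

step 1 (putdown(D)): towers=[A; B; D; E/C] holding=-
step 2 (pickup(A)): towers=[B; D; E/C] holding=A
step 3 (stack(A, D)): towers=[B; D/A; E/C] holding=-
step 4 (unstack(C, E)): towers=[B; D/A; E] holding=C
step 5 (putdown(C)): towers=[B; C; D/A; E] holding=-
step 6 (pickup(B)): towers=[C; D/A; E] holding=B
step 7 (putdown(B)): towers=[B; C; D/A; E] holding=-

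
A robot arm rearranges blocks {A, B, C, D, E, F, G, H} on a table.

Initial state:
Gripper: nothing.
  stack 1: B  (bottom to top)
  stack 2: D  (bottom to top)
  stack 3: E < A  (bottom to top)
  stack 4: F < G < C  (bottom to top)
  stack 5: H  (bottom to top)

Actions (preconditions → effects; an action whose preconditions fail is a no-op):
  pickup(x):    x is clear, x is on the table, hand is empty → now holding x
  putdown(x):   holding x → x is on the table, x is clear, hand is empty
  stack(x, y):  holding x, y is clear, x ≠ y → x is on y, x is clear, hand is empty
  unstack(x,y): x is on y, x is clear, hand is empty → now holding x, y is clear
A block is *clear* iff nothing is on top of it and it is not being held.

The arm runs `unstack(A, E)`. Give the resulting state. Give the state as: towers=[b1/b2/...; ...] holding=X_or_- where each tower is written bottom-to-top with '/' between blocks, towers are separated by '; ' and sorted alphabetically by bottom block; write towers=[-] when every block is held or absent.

before: towers=[B; D; E/A; F/G/C; H] holding=-
pre[unstack(A, E)]: on(A,E) ok, clear(A) ok, handempty ok
all met → apply unstack(A, E)
after:  towers=[B; D; E; F/G/C; H] holding=A

towers=[B; D; E; F/G/C; H] holding=A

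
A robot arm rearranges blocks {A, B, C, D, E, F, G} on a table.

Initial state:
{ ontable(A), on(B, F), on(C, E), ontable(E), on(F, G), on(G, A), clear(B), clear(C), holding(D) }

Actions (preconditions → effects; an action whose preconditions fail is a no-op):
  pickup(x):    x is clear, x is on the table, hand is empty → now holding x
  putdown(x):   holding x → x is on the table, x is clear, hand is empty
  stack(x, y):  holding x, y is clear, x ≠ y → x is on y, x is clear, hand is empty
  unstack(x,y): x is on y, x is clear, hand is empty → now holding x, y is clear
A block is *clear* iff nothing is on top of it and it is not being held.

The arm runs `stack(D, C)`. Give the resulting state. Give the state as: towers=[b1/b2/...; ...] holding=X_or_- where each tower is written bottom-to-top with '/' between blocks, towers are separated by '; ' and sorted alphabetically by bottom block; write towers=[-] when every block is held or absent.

before: towers=[A/G/F/B; E/C] holding=D
pre[stack(D, C)]: holding(D) yes, clear(C) yes, D≠C yes
all met → apply stack(D, C)
after:  towers=[A/G/F/B; E/C/D] holding=-

towers=[A/G/F/B; E/C/D] holding=-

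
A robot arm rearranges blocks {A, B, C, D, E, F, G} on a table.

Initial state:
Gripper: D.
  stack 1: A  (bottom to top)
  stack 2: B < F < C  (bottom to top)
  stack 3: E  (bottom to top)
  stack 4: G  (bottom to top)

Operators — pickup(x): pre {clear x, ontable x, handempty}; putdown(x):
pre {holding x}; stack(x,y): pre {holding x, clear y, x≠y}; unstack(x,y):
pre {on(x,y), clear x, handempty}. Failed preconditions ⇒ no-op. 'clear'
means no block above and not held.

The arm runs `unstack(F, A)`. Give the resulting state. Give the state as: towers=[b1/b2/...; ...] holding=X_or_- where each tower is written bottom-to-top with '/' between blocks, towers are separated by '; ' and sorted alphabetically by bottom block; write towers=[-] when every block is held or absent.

towers=[A; B/F/C; E; G] holding=D

before: towers=[A; B/F/C; E; G] holding=D
pre[unstack(F, A)]: on(F,A) fail, clear(F) fail, handempty fail
on(F,A), clear(F), handempty unmet → unstack(F, A) is a no-op
after:  towers=[A; B/F/C; E; G] holding=D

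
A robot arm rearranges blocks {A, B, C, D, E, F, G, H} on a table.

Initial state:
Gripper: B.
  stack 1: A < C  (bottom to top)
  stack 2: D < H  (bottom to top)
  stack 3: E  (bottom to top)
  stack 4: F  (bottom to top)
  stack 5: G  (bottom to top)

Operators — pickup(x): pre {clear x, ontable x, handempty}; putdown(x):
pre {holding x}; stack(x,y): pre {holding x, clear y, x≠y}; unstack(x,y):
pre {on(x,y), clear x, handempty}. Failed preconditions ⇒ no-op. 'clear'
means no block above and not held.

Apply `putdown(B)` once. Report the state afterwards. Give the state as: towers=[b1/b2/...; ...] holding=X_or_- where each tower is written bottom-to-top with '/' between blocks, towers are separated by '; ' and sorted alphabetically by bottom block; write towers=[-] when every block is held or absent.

towers=[A/C; B; D/H; E; F; G] holding=-

before: towers=[A/C; D/H; E; F; G] holding=B
pre[putdown(B)]: holding(B) yes
all met → apply putdown(B)
after:  towers=[A/C; B; D/H; E; F; G] holding=-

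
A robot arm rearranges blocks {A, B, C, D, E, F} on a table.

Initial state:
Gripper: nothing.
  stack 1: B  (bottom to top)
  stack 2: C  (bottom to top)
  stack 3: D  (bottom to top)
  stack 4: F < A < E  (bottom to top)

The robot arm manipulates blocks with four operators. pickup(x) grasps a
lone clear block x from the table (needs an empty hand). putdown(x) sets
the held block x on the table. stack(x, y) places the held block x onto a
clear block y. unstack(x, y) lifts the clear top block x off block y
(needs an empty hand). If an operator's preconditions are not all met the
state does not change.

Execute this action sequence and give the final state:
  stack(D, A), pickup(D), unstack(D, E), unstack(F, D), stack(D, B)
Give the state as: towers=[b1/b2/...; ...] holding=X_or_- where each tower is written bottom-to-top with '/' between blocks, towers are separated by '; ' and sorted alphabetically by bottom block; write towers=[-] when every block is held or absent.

towers=[B/D; C; F/A/E] holding=-

step 1 (stack(D, A)) [no-op]: towers=[B; C; D; F/A/E] holding=-
step 2 (pickup(D)): towers=[B; C; F/A/E] holding=D
step 3 (unstack(D, E)) [no-op]: towers=[B; C; F/A/E] holding=D
step 4 (unstack(F, D)) [no-op]: towers=[B; C; F/A/E] holding=D
step 5 (stack(D, B)): towers=[B/D; C; F/A/E] holding=-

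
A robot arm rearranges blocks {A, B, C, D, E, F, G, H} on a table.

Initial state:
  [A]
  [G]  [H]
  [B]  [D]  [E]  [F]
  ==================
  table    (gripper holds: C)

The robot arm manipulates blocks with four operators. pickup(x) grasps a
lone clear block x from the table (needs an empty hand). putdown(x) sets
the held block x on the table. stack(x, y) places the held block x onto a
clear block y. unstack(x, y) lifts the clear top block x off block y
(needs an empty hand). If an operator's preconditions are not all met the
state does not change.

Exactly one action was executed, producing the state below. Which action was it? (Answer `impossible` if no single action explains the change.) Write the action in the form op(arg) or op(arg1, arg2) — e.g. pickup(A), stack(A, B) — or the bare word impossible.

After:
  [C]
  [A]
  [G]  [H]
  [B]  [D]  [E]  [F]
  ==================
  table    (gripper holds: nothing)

target: towers=[B/G/A/C; D/H; E; F] holding=-
        putdown(C) → towers=[B/G/A; C; D/H; E; F] holding=-
       stack(C, A) → towers=[B/G/A/C; D/H; E; F] holding=-  ← match
       stack(C, E) → towers=[B/G/A; D/H; E/C; F] holding=-
       stack(C, H) → towers=[B/G/A; D/H/C; E; F] holding=-
       stack(C, F) → towers=[B/G/A; D/H; E; F/C] holding=-

stack(C, A)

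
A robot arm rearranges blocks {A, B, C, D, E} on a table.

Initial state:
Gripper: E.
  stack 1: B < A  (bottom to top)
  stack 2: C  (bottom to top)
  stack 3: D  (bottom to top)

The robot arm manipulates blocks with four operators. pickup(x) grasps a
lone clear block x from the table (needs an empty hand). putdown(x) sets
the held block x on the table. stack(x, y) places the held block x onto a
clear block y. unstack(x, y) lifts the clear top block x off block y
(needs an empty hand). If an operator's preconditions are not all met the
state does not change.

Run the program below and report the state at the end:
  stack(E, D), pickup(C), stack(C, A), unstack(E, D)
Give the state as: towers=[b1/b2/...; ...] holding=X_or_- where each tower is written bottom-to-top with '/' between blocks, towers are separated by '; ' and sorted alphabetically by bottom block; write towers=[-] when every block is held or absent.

step 1 (stack(E, D)): towers=[B/A; C; D/E] holding=-
step 2 (pickup(C)): towers=[B/A; D/E] holding=C
step 3 (stack(C, A)): towers=[B/A/C; D/E] holding=-
step 4 (unstack(E, D)): towers=[B/A/C; D] holding=E

towers=[B/A/C; D] holding=E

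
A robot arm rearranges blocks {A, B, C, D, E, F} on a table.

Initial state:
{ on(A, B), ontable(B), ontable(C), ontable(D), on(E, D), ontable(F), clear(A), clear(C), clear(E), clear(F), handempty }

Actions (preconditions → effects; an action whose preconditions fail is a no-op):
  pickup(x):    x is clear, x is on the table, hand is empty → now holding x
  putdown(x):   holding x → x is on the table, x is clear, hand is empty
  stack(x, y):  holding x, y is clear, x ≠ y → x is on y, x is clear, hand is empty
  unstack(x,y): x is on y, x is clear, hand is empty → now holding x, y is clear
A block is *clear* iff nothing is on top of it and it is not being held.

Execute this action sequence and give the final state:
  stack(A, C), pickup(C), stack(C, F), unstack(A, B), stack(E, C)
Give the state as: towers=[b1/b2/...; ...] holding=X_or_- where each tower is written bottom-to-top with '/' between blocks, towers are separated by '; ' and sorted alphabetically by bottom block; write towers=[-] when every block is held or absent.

step 1 (stack(A, C)) [no-op]: towers=[B/A; C; D/E; F] holding=-
step 2 (pickup(C)): towers=[B/A; D/E; F] holding=C
step 3 (stack(C, F)): towers=[B/A; D/E; F/C] holding=-
step 4 (unstack(A, B)): towers=[B; D/E; F/C] holding=A
step 5 (stack(E, C)) [no-op]: towers=[B; D/E; F/C] holding=A

towers=[B; D/E; F/C] holding=A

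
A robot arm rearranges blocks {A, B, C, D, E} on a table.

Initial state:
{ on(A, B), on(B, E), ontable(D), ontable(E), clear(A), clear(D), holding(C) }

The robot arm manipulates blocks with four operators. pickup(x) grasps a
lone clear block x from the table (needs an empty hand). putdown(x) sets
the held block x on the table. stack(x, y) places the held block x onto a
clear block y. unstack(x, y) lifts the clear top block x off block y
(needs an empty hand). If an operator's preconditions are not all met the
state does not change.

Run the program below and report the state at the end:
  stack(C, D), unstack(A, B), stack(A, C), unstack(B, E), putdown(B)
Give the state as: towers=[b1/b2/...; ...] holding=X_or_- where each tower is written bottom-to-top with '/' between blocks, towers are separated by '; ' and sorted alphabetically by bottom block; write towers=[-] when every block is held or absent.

towers=[B; D/C/A; E] holding=-

step 1 (stack(C, D)): towers=[D/C; E/B/A] holding=-
step 2 (unstack(A, B)): towers=[D/C; E/B] holding=A
step 3 (stack(A, C)): towers=[D/C/A; E/B] holding=-
step 4 (unstack(B, E)): towers=[D/C/A; E] holding=B
step 5 (putdown(B)): towers=[B; D/C/A; E] holding=-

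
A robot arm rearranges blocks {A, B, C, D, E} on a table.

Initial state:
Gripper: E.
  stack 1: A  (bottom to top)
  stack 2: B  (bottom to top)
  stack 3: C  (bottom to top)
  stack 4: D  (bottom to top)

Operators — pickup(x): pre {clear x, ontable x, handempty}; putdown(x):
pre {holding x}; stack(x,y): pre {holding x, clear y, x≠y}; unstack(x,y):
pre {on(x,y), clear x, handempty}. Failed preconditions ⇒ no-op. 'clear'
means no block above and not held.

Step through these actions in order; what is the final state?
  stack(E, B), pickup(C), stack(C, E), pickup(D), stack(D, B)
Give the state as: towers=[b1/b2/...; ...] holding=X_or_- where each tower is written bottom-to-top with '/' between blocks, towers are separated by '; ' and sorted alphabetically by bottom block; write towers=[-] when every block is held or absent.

step 1 (stack(E, B)): towers=[A; B/E; C; D] holding=-
step 2 (pickup(C)): towers=[A; B/E; D] holding=C
step 3 (stack(C, E)): towers=[A; B/E/C; D] holding=-
step 4 (pickup(D)): towers=[A; B/E/C] holding=D
step 5 (stack(D, B)) [no-op]: towers=[A; B/E/C] holding=D

towers=[A; B/E/C] holding=D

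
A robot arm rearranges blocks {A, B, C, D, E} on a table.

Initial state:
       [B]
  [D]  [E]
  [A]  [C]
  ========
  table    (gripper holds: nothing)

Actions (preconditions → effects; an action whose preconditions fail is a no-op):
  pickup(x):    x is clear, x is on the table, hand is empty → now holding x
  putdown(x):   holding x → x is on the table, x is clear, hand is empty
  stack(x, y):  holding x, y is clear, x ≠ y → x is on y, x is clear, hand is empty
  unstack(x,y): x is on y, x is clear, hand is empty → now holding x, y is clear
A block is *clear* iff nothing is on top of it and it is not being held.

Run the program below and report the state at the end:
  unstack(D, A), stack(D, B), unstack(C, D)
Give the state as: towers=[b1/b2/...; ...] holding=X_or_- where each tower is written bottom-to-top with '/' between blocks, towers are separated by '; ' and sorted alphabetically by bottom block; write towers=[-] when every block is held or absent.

step 1 (unstack(D, A)): towers=[A; C/E/B] holding=D
step 2 (stack(D, B)): towers=[A; C/E/B/D] holding=-
step 3 (unstack(C, D)) [no-op]: towers=[A; C/E/B/D] holding=-

towers=[A; C/E/B/D] holding=-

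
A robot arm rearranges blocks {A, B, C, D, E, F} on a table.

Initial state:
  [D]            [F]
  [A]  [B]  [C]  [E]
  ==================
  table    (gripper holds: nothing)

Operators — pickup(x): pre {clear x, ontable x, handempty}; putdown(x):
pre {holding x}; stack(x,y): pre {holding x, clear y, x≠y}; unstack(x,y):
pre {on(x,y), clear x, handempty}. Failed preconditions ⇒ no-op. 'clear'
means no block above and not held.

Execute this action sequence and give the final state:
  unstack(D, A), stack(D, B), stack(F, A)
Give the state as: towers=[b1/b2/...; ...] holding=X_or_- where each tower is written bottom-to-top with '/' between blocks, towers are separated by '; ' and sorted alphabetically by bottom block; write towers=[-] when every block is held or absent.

step 1 (unstack(D, A)): towers=[A; B; C; E/F] holding=D
step 2 (stack(D, B)): towers=[A; B/D; C; E/F] holding=-
step 3 (stack(F, A)) [no-op]: towers=[A; B/D; C; E/F] holding=-

towers=[A; B/D; C; E/F] holding=-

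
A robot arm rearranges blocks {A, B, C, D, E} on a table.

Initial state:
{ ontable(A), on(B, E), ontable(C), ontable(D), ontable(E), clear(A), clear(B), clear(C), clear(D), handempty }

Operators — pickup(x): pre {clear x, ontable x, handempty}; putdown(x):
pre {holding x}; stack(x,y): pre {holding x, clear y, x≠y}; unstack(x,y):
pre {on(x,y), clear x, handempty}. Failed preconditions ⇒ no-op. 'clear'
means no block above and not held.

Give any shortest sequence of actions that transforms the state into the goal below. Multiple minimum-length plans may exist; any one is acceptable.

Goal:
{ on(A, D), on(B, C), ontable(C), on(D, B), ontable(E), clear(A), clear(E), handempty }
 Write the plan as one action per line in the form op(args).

step 1 (unstack(B, E)): towers=[A; C; D; E] holding=B
step 2 (stack(B, C)): towers=[A; C/B; D; E] holding=-
step 3 (pickup(D)): towers=[A; C/B; E] holding=D
step 4 (stack(D, B)): towers=[A; C/B/D; E] holding=-
step 5 (pickup(A)): towers=[C/B/D; E] holding=A
step 6 (stack(A, D)): towers=[C/B/D/A; E] holding=-
goal check: towers=[C/B/D/A; E] holding=- — reached (length 6, optimal by BFS)

unstack(B, E)
stack(B, C)
pickup(D)
stack(D, B)
pickup(A)
stack(A, D)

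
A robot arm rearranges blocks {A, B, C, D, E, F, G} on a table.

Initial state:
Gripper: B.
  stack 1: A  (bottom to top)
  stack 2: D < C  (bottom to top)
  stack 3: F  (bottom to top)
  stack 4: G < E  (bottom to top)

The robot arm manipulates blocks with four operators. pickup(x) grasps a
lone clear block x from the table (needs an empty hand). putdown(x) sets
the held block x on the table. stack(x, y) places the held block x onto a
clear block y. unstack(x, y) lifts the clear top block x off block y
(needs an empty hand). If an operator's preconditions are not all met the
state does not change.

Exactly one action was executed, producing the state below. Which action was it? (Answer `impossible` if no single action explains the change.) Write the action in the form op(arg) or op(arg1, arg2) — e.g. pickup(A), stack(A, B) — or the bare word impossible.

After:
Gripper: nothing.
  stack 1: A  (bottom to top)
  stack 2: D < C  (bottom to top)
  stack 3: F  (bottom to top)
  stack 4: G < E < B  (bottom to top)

stack(B, E)

target: towers=[A; D/C; F; G/E/B] holding=-
        putdown(B) → towers=[A; B; D/C; F; G/E] holding=-
       stack(B, F) → towers=[A; D/C; F/B; G/E] holding=-
       stack(B, A) → towers=[A/B; D/C; F; G/E] holding=-
       stack(B, E) → towers=[A; D/C; F; G/E/B] holding=-  ← match
       stack(B, C) → towers=[A; D/C/B; F; G/E] holding=-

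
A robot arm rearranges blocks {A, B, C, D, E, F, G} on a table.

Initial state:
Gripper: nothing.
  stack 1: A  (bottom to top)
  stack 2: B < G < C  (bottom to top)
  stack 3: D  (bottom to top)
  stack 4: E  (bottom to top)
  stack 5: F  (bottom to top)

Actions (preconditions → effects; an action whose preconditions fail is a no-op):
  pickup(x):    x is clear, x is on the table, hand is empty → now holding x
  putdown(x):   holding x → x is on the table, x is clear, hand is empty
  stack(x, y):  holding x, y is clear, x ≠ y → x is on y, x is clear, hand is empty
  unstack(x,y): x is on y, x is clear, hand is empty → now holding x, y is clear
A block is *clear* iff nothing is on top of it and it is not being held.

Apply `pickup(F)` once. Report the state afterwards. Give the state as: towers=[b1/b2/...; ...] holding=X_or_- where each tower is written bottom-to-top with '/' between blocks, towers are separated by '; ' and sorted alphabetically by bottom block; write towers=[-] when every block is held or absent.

towers=[A; B/G/C; D; E] holding=F

before: towers=[A; B/G/C; D; E; F] holding=-
pre[pickup(F)]: clear(F) ✓, ontable(F) ✓, handempty ✓
all met → apply pickup(F)
after:  towers=[A; B/G/C; D; E] holding=F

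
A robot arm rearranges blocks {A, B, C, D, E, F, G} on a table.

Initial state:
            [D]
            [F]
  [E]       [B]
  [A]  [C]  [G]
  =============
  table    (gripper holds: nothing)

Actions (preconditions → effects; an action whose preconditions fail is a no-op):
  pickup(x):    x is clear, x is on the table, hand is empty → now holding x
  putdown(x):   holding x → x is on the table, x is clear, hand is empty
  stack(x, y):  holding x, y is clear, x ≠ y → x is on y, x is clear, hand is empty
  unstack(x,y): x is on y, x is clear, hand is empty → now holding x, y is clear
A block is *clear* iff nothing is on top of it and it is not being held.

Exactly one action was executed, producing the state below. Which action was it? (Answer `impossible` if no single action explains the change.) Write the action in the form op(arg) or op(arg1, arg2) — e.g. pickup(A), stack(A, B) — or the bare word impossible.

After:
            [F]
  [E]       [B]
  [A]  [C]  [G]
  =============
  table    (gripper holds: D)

unstack(D, F)

target: towers=[A/E; C; G/B/F] holding=D
     unstack(D, F) → towers=[A/E; C; G/B/F] holding=D  ← match
     unstack(E, A) → towers=[A; C; G/B/F/D] holding=E
         pickup(C) → towers=[A/E; G/B/F/D] holding=C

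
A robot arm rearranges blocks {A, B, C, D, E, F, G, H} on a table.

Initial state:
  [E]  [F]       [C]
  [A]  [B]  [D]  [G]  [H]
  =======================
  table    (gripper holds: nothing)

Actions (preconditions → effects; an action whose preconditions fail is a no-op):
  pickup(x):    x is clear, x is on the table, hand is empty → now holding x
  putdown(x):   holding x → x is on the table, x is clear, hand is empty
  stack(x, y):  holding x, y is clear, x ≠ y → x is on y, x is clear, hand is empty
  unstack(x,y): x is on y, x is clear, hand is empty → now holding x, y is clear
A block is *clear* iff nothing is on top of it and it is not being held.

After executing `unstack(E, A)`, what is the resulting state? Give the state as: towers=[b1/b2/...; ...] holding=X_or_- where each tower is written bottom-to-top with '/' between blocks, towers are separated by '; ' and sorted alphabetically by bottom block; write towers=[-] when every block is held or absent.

towers=[A; B/F; D; G/C; H] holding=E

before: towers=[A/E; B/F; D; G/C; H] holding=-
pre[unstack(E, A)]: on(E,A) yes, clear(E) yes, handempty yes
all met → apply unstack(E, A)
after:  towers=[A; B/F; D; G/C; H] holding=E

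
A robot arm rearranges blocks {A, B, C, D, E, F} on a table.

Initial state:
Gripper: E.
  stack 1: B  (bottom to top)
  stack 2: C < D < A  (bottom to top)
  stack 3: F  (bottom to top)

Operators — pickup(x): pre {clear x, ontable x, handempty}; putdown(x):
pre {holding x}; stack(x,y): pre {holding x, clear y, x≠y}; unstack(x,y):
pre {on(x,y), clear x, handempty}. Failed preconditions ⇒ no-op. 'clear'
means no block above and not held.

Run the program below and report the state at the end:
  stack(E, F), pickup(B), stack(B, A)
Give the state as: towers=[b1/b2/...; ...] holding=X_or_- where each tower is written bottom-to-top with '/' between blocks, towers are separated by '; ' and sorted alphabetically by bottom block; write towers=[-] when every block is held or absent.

step 1 (stack(E, F)): towers=[B; C/D/A; F/E] holding=-
step 2 (pickup(B)): towers=[C/D/A; F/E] holding=B
step 3 (stack(B, A)): towers=[C/D/A/B; F/E] holding=-

towers=[C/D/A/B; F/E] holding=-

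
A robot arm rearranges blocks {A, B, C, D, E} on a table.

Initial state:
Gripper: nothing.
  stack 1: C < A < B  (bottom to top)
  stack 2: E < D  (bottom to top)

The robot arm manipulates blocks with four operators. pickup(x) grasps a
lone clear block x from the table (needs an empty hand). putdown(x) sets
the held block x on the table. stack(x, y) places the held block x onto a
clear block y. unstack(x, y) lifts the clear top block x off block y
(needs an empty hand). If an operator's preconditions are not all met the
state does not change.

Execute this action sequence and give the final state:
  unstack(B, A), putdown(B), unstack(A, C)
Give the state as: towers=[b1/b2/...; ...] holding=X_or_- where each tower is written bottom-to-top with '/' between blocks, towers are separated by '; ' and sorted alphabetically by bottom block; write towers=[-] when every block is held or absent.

step 1 (unstack(B, A)): towers=[C/A; E/D] holding=B
step 2 (putdown(B)): towers=[B; C/A; E/D] holding=-
step 3 (unstack(A, C)): towers=[B; C; E/D] holding=A

towers=[B; C; E/D] holding=A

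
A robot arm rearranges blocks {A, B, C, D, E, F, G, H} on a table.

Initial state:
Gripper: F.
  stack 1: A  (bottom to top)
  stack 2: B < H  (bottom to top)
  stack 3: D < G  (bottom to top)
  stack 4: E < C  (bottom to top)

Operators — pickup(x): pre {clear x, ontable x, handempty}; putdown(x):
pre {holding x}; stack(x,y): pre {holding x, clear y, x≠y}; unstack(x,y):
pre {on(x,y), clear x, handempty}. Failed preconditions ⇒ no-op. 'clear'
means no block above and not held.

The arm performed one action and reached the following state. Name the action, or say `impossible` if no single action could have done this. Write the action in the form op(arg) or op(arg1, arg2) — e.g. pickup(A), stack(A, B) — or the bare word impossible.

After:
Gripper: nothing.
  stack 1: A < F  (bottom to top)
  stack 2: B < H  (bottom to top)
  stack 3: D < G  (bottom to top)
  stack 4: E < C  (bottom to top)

stack(F, A)

target: towers=[A/F; B/H; D/G; E/C] holding=-
        putdown(F) → towers=[A; B/H; D/G; E/C; F] holding=-
       stack(F, G) → towers=[A; B/H; D/G/F; E/C] holding=-
       stack(F, A) → towers=[A/F; B/H; D/G; E/C] holding=-  ← match
       stack(F, H) → towers=[A; B/H/F; D/G; E/C] holding=-
       stack(F, C) → towers=[A; B/H; D/G; E/C/F] holding=-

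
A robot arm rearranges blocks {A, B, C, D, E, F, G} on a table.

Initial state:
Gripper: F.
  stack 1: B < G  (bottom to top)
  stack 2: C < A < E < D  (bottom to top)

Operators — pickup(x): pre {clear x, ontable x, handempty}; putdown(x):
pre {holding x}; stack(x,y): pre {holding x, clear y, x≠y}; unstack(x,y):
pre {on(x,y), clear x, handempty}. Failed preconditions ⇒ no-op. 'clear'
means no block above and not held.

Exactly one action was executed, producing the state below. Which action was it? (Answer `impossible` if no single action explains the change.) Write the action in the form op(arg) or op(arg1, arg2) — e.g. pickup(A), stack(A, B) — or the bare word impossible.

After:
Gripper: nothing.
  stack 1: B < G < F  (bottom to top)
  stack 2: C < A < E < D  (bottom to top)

target: towers=[B/G/F; C/A/E/D] holding=-
        putdown(F) → towers=[B/G; C/A/E/D; F] holding=-
       stack(F, G) → towers=[B/G/F; C/A/E/D] holding=-  ← match
       stack(F, D) → towers=[B/G; C/A/E/D/F] holding=-

stack(F, G)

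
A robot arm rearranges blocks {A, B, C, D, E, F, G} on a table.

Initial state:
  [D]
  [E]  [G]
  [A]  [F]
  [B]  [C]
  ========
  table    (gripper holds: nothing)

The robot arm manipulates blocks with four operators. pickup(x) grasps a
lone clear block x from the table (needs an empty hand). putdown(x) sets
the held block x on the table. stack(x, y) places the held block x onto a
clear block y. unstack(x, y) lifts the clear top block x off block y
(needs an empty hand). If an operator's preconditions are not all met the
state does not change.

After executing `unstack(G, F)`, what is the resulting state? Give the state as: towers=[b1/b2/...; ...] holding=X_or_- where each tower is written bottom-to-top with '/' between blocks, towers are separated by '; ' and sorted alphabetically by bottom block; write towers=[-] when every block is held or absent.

before: towers=[B/A/E/D; C/F/G] holding=-
pre[unstack(G, F)]: on(G,F) yes, clear(G) yes, handempty yes
all met → apply unstack(G, F)
after:  towers=[B/A/E/D; C/F] holding=G

towers=[B/A/E/D; C/F] holding=G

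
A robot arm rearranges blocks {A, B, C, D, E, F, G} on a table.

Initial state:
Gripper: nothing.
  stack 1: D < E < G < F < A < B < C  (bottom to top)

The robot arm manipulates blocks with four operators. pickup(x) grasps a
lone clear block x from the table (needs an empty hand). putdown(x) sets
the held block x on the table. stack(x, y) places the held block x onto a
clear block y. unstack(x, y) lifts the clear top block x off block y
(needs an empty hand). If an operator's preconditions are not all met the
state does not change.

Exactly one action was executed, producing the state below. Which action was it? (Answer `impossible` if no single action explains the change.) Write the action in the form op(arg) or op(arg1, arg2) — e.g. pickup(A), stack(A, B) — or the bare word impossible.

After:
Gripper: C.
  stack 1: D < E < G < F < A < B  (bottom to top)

unstack(C, B)

target: towers=[D/E/G/F/A/B] holding=C
     unstack(C, B) → towers=[D/E/G/F/A/B] holding=C  ← match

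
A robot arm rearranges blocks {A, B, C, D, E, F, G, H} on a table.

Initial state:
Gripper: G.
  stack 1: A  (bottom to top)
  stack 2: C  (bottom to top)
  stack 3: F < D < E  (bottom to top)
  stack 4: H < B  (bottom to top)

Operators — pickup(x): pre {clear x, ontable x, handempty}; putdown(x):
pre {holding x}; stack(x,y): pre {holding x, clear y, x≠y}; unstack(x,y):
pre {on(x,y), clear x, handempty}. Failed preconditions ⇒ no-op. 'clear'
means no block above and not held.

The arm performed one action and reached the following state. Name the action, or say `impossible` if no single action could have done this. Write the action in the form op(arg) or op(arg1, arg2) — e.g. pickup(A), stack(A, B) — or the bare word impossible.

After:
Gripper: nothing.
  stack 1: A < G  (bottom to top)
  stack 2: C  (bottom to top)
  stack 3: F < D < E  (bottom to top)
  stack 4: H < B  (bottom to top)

stack(G, A)

target: towers=[A/G; C; F/D/E; H/B] holding=-
        putdown(G) → towers=[A; C; F/D/E; G; H/B] holding=-
       stack(G, A) → towers=[A/G; C; F/D/E; H/B] holding=-  ← match
       stack(G, E) → towers=[A; C; F/D/E/G; H/B] holding=-
       stack(G, B) → towers=[A; C; F/D/E; H/B/G] holding=-
       stack(G, C) → towers=[A; C/G; F/D/E; H/B] holding=-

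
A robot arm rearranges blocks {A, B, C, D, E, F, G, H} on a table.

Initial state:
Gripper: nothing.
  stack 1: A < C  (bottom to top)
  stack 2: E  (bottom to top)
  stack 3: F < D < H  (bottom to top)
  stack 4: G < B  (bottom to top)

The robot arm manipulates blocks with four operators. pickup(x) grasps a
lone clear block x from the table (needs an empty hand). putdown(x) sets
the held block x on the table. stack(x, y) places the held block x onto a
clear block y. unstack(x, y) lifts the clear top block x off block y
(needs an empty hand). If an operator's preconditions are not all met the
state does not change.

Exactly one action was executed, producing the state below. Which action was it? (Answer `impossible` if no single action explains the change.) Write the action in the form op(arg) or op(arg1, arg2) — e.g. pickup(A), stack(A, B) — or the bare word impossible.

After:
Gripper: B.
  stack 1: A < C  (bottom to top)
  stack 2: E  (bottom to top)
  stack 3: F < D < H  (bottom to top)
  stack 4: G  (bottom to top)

target: towers=[A/C; E; F/D/H; G] holding=B
         pickup(E) → towers=[A/C; F/D/H; G/B] holding=E
     unstack(H, D) → towers=[A/C; E; F/D; G/B] holding=H
     unstack(B, G) → towers=[A/C; E; F/D/H; G] holding=B  ← match
     unstack(C, A) → towers=[A; E; F/D/H; G/B] holding=C

unstack(B, G)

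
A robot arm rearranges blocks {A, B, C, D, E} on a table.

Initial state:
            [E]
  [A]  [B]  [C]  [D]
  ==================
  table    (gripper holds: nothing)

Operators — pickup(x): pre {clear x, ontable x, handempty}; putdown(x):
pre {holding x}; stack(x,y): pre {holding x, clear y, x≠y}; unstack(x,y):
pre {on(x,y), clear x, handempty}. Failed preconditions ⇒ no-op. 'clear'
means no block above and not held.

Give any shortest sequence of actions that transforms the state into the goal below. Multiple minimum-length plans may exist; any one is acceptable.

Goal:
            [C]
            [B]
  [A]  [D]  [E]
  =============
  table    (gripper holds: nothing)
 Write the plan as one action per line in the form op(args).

step 1 (unstack(E, C)): towers=[A; B; C; D] holding=E
step 2 (putdown(E)): towers=[A; B; C; D; E] holding=-
step 3 (pickup(B)): towers=[A; C; D; E] holding=B
step 4 (stack(B, E)): towers=[A; C; D; E/B] holding=-
step 5 (pickup(C)): towers=[A; D; E/B] holding=C
step 6 (stack(C, B)): towers=[A; D; E/B/C] holding=-
goal check: towers=[A; D; E/B/C] holding=- — reached (length 6, optimal by BFS)

unstack(E, C)
putdown(E)
pickup(B)
stack(B, E)
pickup(C)
stack(C, B)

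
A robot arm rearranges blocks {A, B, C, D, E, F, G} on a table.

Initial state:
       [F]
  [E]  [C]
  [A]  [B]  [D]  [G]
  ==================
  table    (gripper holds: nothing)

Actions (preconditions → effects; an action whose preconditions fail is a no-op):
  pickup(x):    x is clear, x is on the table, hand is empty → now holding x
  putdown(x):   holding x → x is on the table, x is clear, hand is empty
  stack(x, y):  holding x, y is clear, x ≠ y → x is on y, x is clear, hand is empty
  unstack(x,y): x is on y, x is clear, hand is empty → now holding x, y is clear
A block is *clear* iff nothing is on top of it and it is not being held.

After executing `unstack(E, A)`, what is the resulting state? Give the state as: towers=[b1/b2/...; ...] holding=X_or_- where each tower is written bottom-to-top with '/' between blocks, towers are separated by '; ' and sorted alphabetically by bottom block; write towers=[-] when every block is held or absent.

towers=[A; B/C/F; D; G] holding=E

before: towers=[A/E; B/C/F; D; G] holding=-
pre[unstack(E, A)]: on(E,A) ✓, clear(E) ✓, handempty ✓
all met → apply unstack(E, A)
after:  towers=[A; B/C/F; D; G] holding=E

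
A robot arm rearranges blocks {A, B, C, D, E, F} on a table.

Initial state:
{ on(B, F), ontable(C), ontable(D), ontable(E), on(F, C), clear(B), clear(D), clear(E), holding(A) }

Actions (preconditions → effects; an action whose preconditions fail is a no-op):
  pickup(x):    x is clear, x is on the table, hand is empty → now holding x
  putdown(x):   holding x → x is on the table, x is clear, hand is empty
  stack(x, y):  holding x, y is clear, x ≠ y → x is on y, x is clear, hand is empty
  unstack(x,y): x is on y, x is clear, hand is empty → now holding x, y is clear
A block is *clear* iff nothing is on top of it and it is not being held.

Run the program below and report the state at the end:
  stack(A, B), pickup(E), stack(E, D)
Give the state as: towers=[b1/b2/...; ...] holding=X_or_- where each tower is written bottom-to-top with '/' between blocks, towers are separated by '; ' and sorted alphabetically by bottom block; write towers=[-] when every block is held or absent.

step 1 (stack(A, B)): towers=[C/F/B/A; D; E] holding=-
step 2 (pickup(E)): towers=[C/F/B/A; D] holding=E
step 3 (stack(E, D)): towers=[C/F/B/A; D/E] holding=-

towers=[C/F/B/A; D/E] holding=-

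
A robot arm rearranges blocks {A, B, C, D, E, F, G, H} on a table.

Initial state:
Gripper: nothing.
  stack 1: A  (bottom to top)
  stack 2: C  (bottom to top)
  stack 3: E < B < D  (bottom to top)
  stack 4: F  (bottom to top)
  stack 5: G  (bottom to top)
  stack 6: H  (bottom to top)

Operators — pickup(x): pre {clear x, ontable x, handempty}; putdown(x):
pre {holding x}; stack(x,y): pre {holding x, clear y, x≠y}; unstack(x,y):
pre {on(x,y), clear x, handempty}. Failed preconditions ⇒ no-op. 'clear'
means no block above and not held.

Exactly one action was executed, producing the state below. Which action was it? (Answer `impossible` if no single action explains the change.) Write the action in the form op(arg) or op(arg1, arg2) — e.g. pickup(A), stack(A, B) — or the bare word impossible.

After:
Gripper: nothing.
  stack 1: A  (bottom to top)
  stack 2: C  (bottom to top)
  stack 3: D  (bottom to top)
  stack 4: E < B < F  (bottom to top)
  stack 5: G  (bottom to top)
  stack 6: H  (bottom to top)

impossible

target: towers=[A; C; D; E/B/F; G; H] holding=-
         pickup(G) → towers=[A; C; E/B/D; F; H] holding=G
         pickup(A) → towers=[C; E/B/D; F; G; H] holding=A
         pickup(H) → towers=[A; C; E/B/D; F; G] holding=H
         pickup(F) → towers=[A; C; E/B/D; G; H] holding=F
     unstack(D, B) → towers=[A; C; E/B; F; G; H] holding=D
         pickup(C) → towers=[A; E/B/D; F; G; H] holding=C
none of the 6 applicable actions match → impossible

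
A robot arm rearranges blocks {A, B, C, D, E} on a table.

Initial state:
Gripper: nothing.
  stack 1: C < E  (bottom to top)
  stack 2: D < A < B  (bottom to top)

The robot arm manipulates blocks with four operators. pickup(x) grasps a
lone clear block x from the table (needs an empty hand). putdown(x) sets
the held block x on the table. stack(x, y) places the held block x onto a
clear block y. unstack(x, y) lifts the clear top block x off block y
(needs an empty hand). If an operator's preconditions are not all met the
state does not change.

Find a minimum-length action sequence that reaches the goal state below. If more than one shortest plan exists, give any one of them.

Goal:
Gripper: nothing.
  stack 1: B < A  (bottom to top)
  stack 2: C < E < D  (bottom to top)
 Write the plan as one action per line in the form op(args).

unstack(B, A)
putdown(B)
unstack(A, D)
stack(A, B)
pickup(D)
stack(D, E)

step 1 (unstack(B, A)): towers=[C/E; D/A] holding=B
step 2 (putdown(B)): towers=[B; C/E; D/A] holding=-
step 3 (unstack(A, D)): towers=[B; C/E; D] holding=A
step 4 (stack(A, B)): towers=[B/A; C/E; D] holding=-
step 5 (pickup(D)): towers=[B/A; C/E] holding=D
step 6 (stack(D, E)): towers=[B/A; C/E/D] holding=-
goal check: towers=[B/A; C/E/D] holding=- — reached (length 6, optimal by BFS)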